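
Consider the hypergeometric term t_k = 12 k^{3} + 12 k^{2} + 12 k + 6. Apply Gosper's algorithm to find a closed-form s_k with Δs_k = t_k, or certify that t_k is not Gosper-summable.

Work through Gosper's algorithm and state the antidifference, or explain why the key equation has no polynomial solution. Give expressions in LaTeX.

The ratio is (2*k**3 + 8*k**2 + 12*k + 7)/(2*k**3 + 2*k**2 + 2*k + 1).
Take A(k)=1, B(k)=1, C(k)=k**3 + k**2 + k + 1/2.
Set up (1)·f(k+1) − (1)·f(k) − (k**3 + k**2 + k + 1/2) = 0.
deg f ≤ 4 (via 0,0,3).
A polynomial solution: f(k) = k*(3*k**3 - 2*k**2 + 3*k + 2)/12.
So s_k = (B(k−1)f/C)·t_k = (k*(3*k**3 - 2*k**2 + 3*k + 2)/(6*(2*k**3 + 2*k**2 + 2*k + 1)))·t_k = k*(3*k**3 - 2*k**2 + 3*k + 2).
s_(k+1) − s_k = 12*k**3 + 12*k**2 + 12*k + 6 = t_k.

s_k = k \left(3 k^{3} - 2 k^{2} + 3 k + 2\right)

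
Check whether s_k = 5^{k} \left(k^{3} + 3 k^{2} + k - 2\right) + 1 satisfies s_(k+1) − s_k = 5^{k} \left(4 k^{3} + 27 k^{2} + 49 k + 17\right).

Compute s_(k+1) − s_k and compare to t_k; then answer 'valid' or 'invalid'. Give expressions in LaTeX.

Valid: the claim telescopes to t_k.

s_(k+1) = 5**(k + 1)*(k + (k + 1)**3 + 3*(k + 1)**2 - 1) + 1
s_(k+1) − s_k = 5**k*(4*k**3 + 27*k**2 + 49*k + 17)
(s_(k+1) − s_k) − t_k = 0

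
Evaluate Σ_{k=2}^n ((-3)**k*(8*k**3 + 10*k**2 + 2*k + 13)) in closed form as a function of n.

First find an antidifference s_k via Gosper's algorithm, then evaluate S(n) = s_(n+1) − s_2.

Step 1: r(k) = 3*(-8*k**3 - 34*k**2 - 46*k - 33)/(8*k**3 + 10*k**2 + 2*k + 13).
So A=-3 and B=1, with C=k**3 + 5*k**2/4 + k/4 + 13/8.
f must satisfy (-3)·f(k+1) − (1)·f(k) = k**3 + 5*k**2/4 + k/4 + 13/8.
Degrees (0,0,3) ⇒ d ≤ 3.
A polynomial solution: f(k) = -(2*k**3 - 2*k**2 - k + 4)/8.
So s_k = (B(k−1)f/C)·t_k = (-(2*k**3 - 2*k**2 - k + 4)/(8*k**3 + 10*k**2 + 2*k + 13))·t_k = (-3)**k*(-2*k**3 + 2*k**2 + k - 4).
Check: Δs_k = (-3)**k*(8*k**3 + 10*k**2 + 2*k + 13). ✓
s_(n+1) = 3*(-3)**n*(2*n**3 + 4*n**2 + n + 3) and s_(2) = -90, so S(n) = 6*(-3)**n*n**3 + 12*(-3)**n*n**2 + 3*(-3)**n*n + 9*(-3)**n + 90.

S(n) = 6*(-3)**n*n**3 + 12*(-3)**n*n**2 + 3*(-3)**n*n + 9*(-3)**n + 90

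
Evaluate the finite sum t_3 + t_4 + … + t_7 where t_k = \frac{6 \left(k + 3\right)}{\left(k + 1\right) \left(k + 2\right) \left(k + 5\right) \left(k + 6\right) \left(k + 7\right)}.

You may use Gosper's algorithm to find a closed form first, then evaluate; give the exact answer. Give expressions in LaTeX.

Σ = 25/4368

Ratio r(k) = (k + 1)*(k + 4)*(k + 5)/((k + 3)**2*(k + 8)).
Take A(k)=k + 1, B(k)=k + 8, C(k)=k**3 + 10*k**2 + 33*k + 36.
Set up (k + 1)·f(k+1) − (k + 7)·f(k) − (k**3 + 10*k**2 + 33*k + 36) = 0.
d = 6 from the (1,1,3) case.
Solve for f: f(k) = k*(k + 2)*(k + 3)*(k + 4)*(k**2 + 12*k + 41)/90 (degree 6 ≤ 6).
Then R = B(k−1)f/C = k*(k + 2)*(k + 7)*(k**2 + 12*k + 41)/(90*(k + 3)), so s_k = R(k)·t_k = k*(k**2 + 12*k + 41)/(15*(k**3 + 12*k**2 + 41*k + 30)).
s_(k+1) − s_k = 6*(k + 3)/(k**5 + 21*k**4 + 163*k**3 + 567*k**2 + 844*k + 420) = t_k.
Sum = s_(8) − s_(3); s_(8) = 268/4095, s_(3) = 43/720 ⇒ 25/4368.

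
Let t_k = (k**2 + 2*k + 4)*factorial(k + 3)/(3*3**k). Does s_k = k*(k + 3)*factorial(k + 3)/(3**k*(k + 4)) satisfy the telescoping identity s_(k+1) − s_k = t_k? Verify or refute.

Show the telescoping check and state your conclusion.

s_(k+1) = (k + 1)*(k + 4)*factorial(k + 4)/(3*3**k*(k + 5))
s_(k+1) − s_k = (k**4 + 10*k**3 + 36*k**2 + 67*k + 64)*factorial(k + 3)/(3*3**k*(k + 4)*(k + 5))
(s_(k+1) − s_k) − t_k = -(k**3 + 6*k**2 + 9*k + 16)*factorial(k + 3)/(3*3**k*(k + 4)*(k + 5))

Invalid: residual -(k**3 + 6*k**2 + 9*k + 16)*factorial(k + 3)/(3*3**k*(k + 4)*(k + 5)) ≠ 0.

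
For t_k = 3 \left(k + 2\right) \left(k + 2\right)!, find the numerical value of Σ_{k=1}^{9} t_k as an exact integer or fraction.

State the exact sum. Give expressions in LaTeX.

t_(k+1)/t_k = (k + 3)**2/(k + 2).
So A=k + 3 and B=1, with C=k + 2.
Solve (k + 3)·f(k+1) − (1)·f(k) = k + 2.
Degrees (1,0,1) ⇒ d ≤ 0.
Solve for f: f(k) = 1 (degree 0 ≤ 0).
Get s_k = R·t_k = 3*factorial(k + 2) with R(k) = B(k−1)f(k)/C(k) = 1/(k + 2).
Δs = 3*(k + 2)*factorial(k + 2), as required.
Telescoping: Σ = s_(10) − s_(1) = 1437004800 − (18) = 1437004782.

Σ = 1437004782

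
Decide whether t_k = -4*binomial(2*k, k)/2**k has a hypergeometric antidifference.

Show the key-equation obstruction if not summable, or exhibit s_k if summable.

No — key equation has no polynomial f.

Ratio r(k) = (2*k + 1)/(k + 1).
Take A(k)=2*k + 1, B(k)=k + 1, C(k)=1.
Set up (2*k + 1)·f(k+1) − (k)·f(k) − (1) = 0.
Degrees (1,1,0) ⇒ d ≤ -1.
deg f ≤ -1 is impossible — no certificate.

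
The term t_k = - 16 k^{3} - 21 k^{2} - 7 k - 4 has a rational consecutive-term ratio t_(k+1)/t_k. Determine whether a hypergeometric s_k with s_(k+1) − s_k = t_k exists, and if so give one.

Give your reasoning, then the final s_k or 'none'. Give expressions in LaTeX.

Compute t_(k+1)/t_k: get (16*k**3 + 69*k**2 + 97*k + 48)/(16*k**3 + 21*k**2 + 7*k + 4).
Gosper form: A/B · C(k+1)/C(k) with A=1, B=1, C=k**3 + 21*k**2/16 + 7*k/16 + 1/4.
Solve (1)·f(k+1) − (1)·f(k) = k**3 + 21*k**2/16 + 7*k/16 + 1/4.
Degrees (0,0,3) ⇒ d ≤ 4.
A polynomial solution: f(k) = k*(4*k**3 - k**2 - 3*k + 4)/16.
R(k) = B(k−1)·f(k)/C(k) = k*(4*k**3 - k**2 - 3*k + 4)/(16*k**3 + 21*k**2 + 7*k + 4); s_k = R·t_k = k*(-4*k**3 + k**2 + 3*k - 4).
Verify: -16*k**3 - 21*k**2 - 7*k - 4 matches t_k.

s_k = k \left(- 4 k^{3} + k^{2} + 3 k - 4\right)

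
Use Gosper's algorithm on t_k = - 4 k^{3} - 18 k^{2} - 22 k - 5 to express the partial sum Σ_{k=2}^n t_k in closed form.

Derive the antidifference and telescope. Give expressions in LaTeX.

Compute t_(k+1)/t_k: get (4*k**3 + 30*k**2 + 70*k + 49)/(4*k**3 + 18*k**2 + 22*k + 5).
Take A(k)=1, B(k)=1, C(k)=k**3 + 9*k**2/2 + 11*k/2 + 5/4.
Key eq: (1)·f(k+1) = (1)·f(k) + (k**3 + 9*k**2/2 + 11*k/2 + 5/4).
Bound: deg f ≤ 4.
Match coefficients ⇒ f(k) = k*(k**3 + 4*k**2 + 3*k - 3)/4.
Then R = B(k−1)f/C = k*(k**3 + 4*k**2 + 3*k - 3)/((2*k + 5)*(2*k**2 + 4*k + 1)), so s_k = R(k)·t_k = k*(-k**3 - 4*k**2 - 3*k + 3).
Δs = -4*k**3 - 18*k**2 - 22*k - 5, as required.
Telescope: S(n) = s_(n+1) − s_(2) = -n**4 - 8*n**3 - 21*n**2 - 19*n - 5 − (-54) = -n**4 - 8*n**3 - 21*n**2 - 19*n + 49.

S(n) = - n^{4} - 8 n^{3} - 21 n^{2} - 19 n + 49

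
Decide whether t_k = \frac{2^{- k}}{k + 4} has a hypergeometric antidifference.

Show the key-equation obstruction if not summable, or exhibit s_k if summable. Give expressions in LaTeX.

r(k) = (k + 4)/(2*(k + 5)) after simplifying.
Factor: A=k/2 + 2; B=k + 5; C=1.
Set up (k/2 + 2)·f(k+1) − (k + 4)·f(k) − (1) = 0.
Bound: deg f ≤ -1.
Negative degree bound (-1): no f exists, t_k not Gosper-summable.

No — t_k has no hypergeometric antidifference.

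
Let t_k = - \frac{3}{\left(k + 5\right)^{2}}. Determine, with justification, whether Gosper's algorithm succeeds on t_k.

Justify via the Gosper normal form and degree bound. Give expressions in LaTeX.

Compute t_(k+1)/t_k: get (k + 5)**2/(k + 6)**2.
Take A(k)=k**2 + 10*k + 25, B(k)=k**2 + 12*k + 36, C(k)=1.
Key eq: (k**2 + 10*k + 25)·f(k+1) = (k**2 + 10*k + 25)·f(k) + (1).
d = 0 from the (2,2,0) case.
f = c0 ⇒ A·f(k+1) − B(k−1)·f(k) − C = -1. The system {-1 = 0} is inconsistent; no antidifference.

No — t_k has no hypergeometric antidifference.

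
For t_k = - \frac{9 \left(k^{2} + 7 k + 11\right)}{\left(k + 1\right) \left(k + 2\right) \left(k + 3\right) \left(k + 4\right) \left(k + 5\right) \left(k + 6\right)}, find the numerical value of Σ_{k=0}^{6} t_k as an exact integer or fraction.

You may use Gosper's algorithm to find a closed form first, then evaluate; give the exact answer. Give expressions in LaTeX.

t_(k+1)/t_k = (k + 1)*(7*k + (k + 1)**2 + 18)/((k + 7)*(k**2 + 7*k + 11)).
Factor: A=k + 1; B=k + 7; C=k**2 + 7*k + 11.
Set up (k + 1)·f(k+1) − (k + 6)·f(k) − (k**2 + 7*k + 11) = 0.
deg f ≤ 5 (via 1,1,2).
Match coefficients ⇒ f(k) = k*(k + 2)*(k + 4)*(k**2 + 9*k + 23)/45.
Certificate R = B(k−1)f/C = k*(k + 2)*(k + 4)*(k + 6)*(k**2 + 9*k + 23)/(45*(k**2 + 7*k + 11)) gives s_k = k*(-k**2 - 9*k - 23)/(5*(k**3 + 9*k**2 + 23*k + 15)).
Δs = 9*(-k**2 - 7*k - 11)/(k**6 + 21*k**5 + 175*k**4 + 735*k**3 + 1624*k**2 + 1764*k + 720), as required.
Σ_(k=0)^(6) t_k = s_(7) − s_(0) = -63/320 − (0) = -63/320.

Σ = -63/320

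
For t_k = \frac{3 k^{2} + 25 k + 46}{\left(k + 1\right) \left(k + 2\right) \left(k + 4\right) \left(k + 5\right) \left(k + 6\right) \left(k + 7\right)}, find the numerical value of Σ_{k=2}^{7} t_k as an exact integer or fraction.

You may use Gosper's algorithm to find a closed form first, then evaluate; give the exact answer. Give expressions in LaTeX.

Compute t_(k+1)/t_k: get (k + 1)*(k + 4)*(25*k + 3*(k + 1)**2 + 71)/((k + 3)*(k + 8)*(3*k**2 + 25*k + 46)).
Gosper form: A/B · C(k+1)/C(k) with A=k + 1, B=k + 8, C=k**3 + 34*k**2/3 + 121*k/3 + 46.
Solve (k + 1)·f(k+1) − (k + 7)·f(k) = k**3 + 34*k**2/3 + 121*k/3 + 46.
From deg A=1, deg B=1, deg C=3: d=6.
Solving with deg f ≤ 6: f(k) = k*(k + 2)*(k + 3)*(k + 5)*(k**2 + 11*k + 34)/72.
R(k) = B(k−1)·f(k)/C(k) = k*(k + 2)*(k + 5)*(k + 7)*(k**2 + 11*k + 34)/(24*(3*k**2 + 25*k + 46)); s_k = R·t_k = k*(k**2 + 11*k + 34)/(24*(k**3 + 11*k**2 + 34*k + 24)).
s_(k+1) − s_k = (3*k**2 + 25*k + 46)/(k**6 + 25*k**5 + 247*k**4 + 1219*k**3 + 3112*k**2 + 3796*k + 1680) = t_k.
Telescoping: Σ = s_(8) − s_(2) = 31/756 − (5/144) = 19/3024.

Σ = 19/3024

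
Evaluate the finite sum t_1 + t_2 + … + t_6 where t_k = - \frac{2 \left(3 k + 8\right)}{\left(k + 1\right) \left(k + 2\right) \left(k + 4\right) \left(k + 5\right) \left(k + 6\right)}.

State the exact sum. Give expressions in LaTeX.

r(k) = (k + 1)*(k + 4)*(3*k + 11)/((k + 3)*(k + 7)*(3*k + 8)) after simplifying.
So A=k + 1 and B=k + 7, with C=k**2 + 17*k/3 + 8.
Need (k + 1)·f(k+1) − (k + 6)·f(k) = k**2 + 17*k/3 + 8.
deg f ≤ 5 (via 1,1,2).
Solving with deg f ≤ 5: f(k) = k*(k + 2)*(k + 3)*(k**2 + 10*k + 29)/60.
R(k) = B(k−1)·f(k)/C(k) = k*(k + 2)*(k + 6)*(k**2 + 10*k + 29)/(20*(3*k + 8)); s_k = R·t_k = k*(-k**2 - 10*k - 29)/(10*(k**3 + 10*k**2 + 29*k + 20)).
Δs = 2*(-3*k - 8)/(k**5 + 18*k**4 + 121*k**3 + 372*k**2 + 508*k + 240), as required.
Evaluate s at k=7 and k=1: -259/2640 and -1/15; difference -83/2640.

Σ = -83/2640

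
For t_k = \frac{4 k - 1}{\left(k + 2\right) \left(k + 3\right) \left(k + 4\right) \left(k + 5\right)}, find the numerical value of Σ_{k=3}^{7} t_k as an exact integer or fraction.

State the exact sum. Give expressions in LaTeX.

Ratio r(k) = (k + 2)*(4*k + 3)/((k + 6)*(4*k - 1)).
Normal form (A,B,C) = (k + 2, k + 6, k - 1/4).
Set up (k + 2)·f(k+1) − (k + 5)·f(k) − (k - 1/4) = 0.
Degrees (1,1,1) ⇒ d ≤ 3.
Solving with deg f ≤ 3: f(k) = k*(k - 2)*(k + 11)/96.
Then R = B(k−1)f/C = k*(k - 2)*(k + 5)*(k + 11)/(24*(4*k - 1)), so s_k = R(k)·t_k = k*(k**2 + 9*k - 22)/(24*(k + 2)*(k + 3)*(k + 4)).
s_(k+1) − s_k = (4*k - 1)/(k**4 + 14*k**3 + 71*k**2 + 154*k + 120) = t_k.
Σ_(k=3)^(7) t_k = s_(8) − s_(3) = 19/660 − (1/120) = 9/440.

Σ = 9/440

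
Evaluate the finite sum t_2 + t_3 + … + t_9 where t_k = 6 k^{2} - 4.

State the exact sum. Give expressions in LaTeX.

Σ = 1672

Step 1: r(k) = (3*(k + 1)**2 - 2)/(3*k**2 - 2).
So A=1 and B=1, with C=k**2 - 2/3.
Key eq: (1)·f(k+1) = (1)·f(k) + (k**2 - 2/3).
Bound: deg f ≤ 3.
Solve for f: f(k) = k*(2*k**2 - 3*k - 3)/6 (degree 3 ≤ 3).
Get s_k = R·t_k = k*(2*k**2 - 3*k - 3) with R(k) = B(k−1)f(k)/C(k) = k*(2*k**2 - 3*k - 3)/(2*(3*k**2 - 2)).
Verify: 6*k**2 - 4 matches t_k.
Evaluate s at k=10 and k=2: 1670 and -2; difference 1672.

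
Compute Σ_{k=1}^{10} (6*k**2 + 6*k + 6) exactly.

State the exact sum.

Σ = 2700

t_(k+1)/t_k = (k + (k + 1)**2 + 2)/(k**2 + k + 1).
A = 1, B = 1, C = k**2 + k + 1.
Key eq: (1)·f(k+1) = (1)·f(k) + (k**2 + k + 1).
deg f ≤ 3 (via 0,0,2).
Coefficient equations give f(k) = k*(k**2 + 2)/3.
R(k) = B(k−1)·f(k)/C(k) = k*(k**2 + 2)/(3*(k**2 + k + 1)); s_k = R·t_k = 2*k*(k**2 + 2).
Check: Δs_k = 6*k**2 + 6*k + 6. ✓
Telescoping: Σ = s_(11) − s_(1) = 2706 − (6) = 2700.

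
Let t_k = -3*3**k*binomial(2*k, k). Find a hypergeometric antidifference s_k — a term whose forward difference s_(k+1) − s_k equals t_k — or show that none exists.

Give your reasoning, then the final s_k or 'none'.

not Gosper-summable; s_k does not exist

The ratio is 6*(2*k + 1)/(k + 1).
Take A(k)=12*k + 6, B(k)=k + 1, C(k)=1.
f must satisfy (12*k + 6)·f(k+1) − (k)·f(k) = 1.
From deg A=1, deg B=1, deg C=0: d=-1.
deg f ≤ -1 is impossible — no certificate.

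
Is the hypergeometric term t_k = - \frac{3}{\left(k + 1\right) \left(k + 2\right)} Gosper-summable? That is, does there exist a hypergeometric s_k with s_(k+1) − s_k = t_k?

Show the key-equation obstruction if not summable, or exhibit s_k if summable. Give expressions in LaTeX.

Yes. s_k = - \frac{3 k}{k + 1}.

Step 1: r(k) = (k + 1)/(k + 3).
Take A(k)=k + 1, B(k)=k + 3, C(k)=1.
Need (k + 1)·f(k+1) − (k + 2)·f(k) = 1.
deg f ≤ 1 (via 1,1,0).
Solving with deg f ≤ 1: f(k) = k.
Certificate R = B(k−1)f/C = k*(k + 2) gives s_k = -3*k/(k + 1).
Verify: -3/(k**2 + 3*k + 2) matches t_k.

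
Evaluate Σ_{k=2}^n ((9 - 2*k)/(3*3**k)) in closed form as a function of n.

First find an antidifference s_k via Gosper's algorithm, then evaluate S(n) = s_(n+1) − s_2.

S(n) = 3**(-n - 2)*(2*3**n + 3*n - 9)

Ratio r(k) = (2*k - 7)/(3*(2*k - 9)).
Gosper form: A/B · C(k+1)/C(k) with A=1/3, B=1, C=k - 9/2.
Set up (1/3)·f(k+1) − (1)·f(k) − (k - 9/2) = 0.
Bound: deg f ≤ 1.
Solve for f: f(k) = -3*(k - 4)/2 (degree 1 ≤ 1).
R(k) = B(k−1)·f(k)/C(k) = -3*(k - 4)/(2*k - 9); s_k = R·t_k = (k - 4)/3**k.
Δs = (9 - 2*k)/(3*3**k), as required.
Σ_(k=2)^n t_k = s_(n+1) − s_(2) = (3**(-n - 1)*(n - 3)) − (-2/9), i.e. 3**(-n - 2)*(2*3**n + 3*n - 9).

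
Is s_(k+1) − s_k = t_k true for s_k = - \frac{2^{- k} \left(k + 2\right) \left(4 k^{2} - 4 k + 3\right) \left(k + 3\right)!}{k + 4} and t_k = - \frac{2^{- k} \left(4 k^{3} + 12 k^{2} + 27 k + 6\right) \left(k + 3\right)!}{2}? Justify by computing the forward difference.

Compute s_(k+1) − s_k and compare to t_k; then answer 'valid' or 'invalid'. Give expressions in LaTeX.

s_(k+1) = -(k + 3)*(4*k**2 + 4*k + 3)*factorial(k + 4)/(2*2**k*(k + 5))
s_(k+1) − s_k = -(4*k**5 + 40*k**4 + 159*k**3 + 355*k**2 + 350*k + 84)*factorial(k + 3)/(2*2**k*(k + 4)*(k + 5))
(s_(k+1) − s_k) − t_k = (4*k**4 + 28*k**3 + 67*k**2 + 122*k + 18)*factorial(k + 3)/(2**k*(k + 4)*(k + 5))

Invalid: residual \frac{2^{- k} \left(4 k^{4} + 28 k^{3} + 67 k^{2} + 122 k + 18\right) \left(k + 3\right)!}{\left(k + 4\right) \left(k + 5\right)} ≠ 0.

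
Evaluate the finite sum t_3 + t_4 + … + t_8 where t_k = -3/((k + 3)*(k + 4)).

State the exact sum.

t_(k+1)/t_k = (k + 3)/(k + 5).
Factor: A=k + 3; B=k + 5; C=1.
Need (k + 3)·f(k+1) − (k + 4)·f(k) = 1.
Degrees (1,1,0) ⇒ d ≤ 1.
Solving with deg f ≤ 1: f(k) = k/3.
Certificate R = B(k−1)f/C = k*(k + 4)/3 gives s_k = -k/(k + 3).
Verify: -3/(k**2 + 7*k + 12) matches t_k.
Telescoping: Σ = s_(9) − s_(3) = -3/4 − (-1/2) = -1/4.

Σ = -1/4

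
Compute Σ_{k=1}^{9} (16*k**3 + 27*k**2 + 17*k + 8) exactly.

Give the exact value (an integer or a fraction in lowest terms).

Step 1: r(k) = (16*k**3 + 75*k**2 + 119*k + 68)/(16*k**3 + 27*k**2 + 17*k + 8).
A = 1, B = 1, C = k**3 + 27*k**2/16 + 17*k/16 + 1/2.
f must satisfy (1)·f(k+1) − (1)·f(k) = k**3 + 27*k**2/16 + 17*k/16 + 1/2.
Degrees (0,0,3) ⇒ d ≤ 4.
Solve for f: f(k) = k*(4*k**3 + k**2 - k + 4)/16 (degree 4 ≤ 4).
Certificate R = B(k−1)f/C = k*(4*k**3 + k**2 - k + 4)/(16*k**3 + 27*k**2 + 17*k + 8) gives s_k = k*(4*k**3 + k**2 - k + 4).
Δs = 16*k**3 + 27*k**2 + 17*k + 8, as required.
Telescoping: Σ = s_(10) − s_(1) = 40940 − (8) = 40932.

Σ = 40932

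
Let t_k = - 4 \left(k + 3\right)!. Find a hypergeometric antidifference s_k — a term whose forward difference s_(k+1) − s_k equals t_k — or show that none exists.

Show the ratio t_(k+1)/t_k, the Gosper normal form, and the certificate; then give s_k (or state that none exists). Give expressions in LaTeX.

none — t_k is not Gosper-summable

Step 1: r(k) = k + 4.
Factor: A=k + 4; B=1; C=1.
Solve (k + 4)·f(k+1) − (1)·f(k) = 1.
Bound: deg f ≤ -1.
deg f ≤ -1 is impossible — no certificate.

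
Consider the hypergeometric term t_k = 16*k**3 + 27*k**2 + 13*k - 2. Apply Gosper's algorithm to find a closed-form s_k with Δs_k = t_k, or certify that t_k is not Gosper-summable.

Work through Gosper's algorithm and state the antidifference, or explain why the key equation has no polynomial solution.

s_k = k*(4*k**3 + k**2 - 3*k - 4)

Compute t_(k+1)/t_k: get (16*k**3 + 75*k**2 + 115*k + 54)/(16*k**3 + 27*k**2 + 13*k - 2).
So A=1 and B=1, with C=k**3 + 27*k**2/16 + 13*k/16 - 1/8.
f must satisfy (1)·f(k+1) − (1)·f(k) = k**3 + 27*k**2/16 + 13*k/16 - 1/8.
Degrees (0,0,3) ⇒ d ≤ 4.
Coefficient equations give f(k) = k*(4*k**3 + k**2 - 3*k - 4)/16.
Then R = B(k−1)f/C = k*(4*k**3 + k**2 - 3*k - 4)/(16*k**3 + 27*k**2 + 13*k - 2), so s_k = R(k)·t_k = k*(4*k**3 + k**2 - 3*k - 4).
Verify: 16*k**3 + 27*k**2 + 13*k - 2 matches t_k.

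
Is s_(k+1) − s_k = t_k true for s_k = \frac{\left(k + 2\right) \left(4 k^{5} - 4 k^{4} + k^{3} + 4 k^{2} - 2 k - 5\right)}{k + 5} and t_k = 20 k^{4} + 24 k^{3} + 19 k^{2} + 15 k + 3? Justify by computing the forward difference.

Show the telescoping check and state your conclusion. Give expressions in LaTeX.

s_(k+1) = (4*k**6 + 28*k**5 + 73*k**4 + 98*k**3 + 82*k**2 + 37*k - 6)/(k + 6)
s_(k+1) − s_k = (20*k**6 + 196*k**5 + 499*k**4 + 530*k**3 + 420*k**2 + 243*k + 30)/(k**2 + 11*k + 30)
(s_(k+1) − s_k) − t_k = 6*(-8*k**5 - 64*k**4 - 69*k**3 - 53*k**2 - 40*k - 10)/(k**2 + 11*k + 30)

Invalid: residual \frac{6 \left(- 8 k^{5} - 64 k^{4} - 69 k^{3} - 53 k^{2} - 40 k - 10\right)}{k^{2} + 11 k + 30} ≠ 0.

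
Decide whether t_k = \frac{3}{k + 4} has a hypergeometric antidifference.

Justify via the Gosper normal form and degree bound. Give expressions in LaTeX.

No; the coefficient equations for f are inconsistent.

Compute t_(k+1)/t_k: get (k + 4)/(k + 5).
Gosper form: A/B · C(k+1)/C(k) with A=k + 4, B=k + 5, C=1.
f must satisfy (k + 4)·f(k+1) − (k + 4)·f(k) = 1.
From deg A=1, deg B=1, deg C=0: d=0.
Generic f = c0 gives residual -1; -1 = 0 cannot hold, so t_k is not Gosper-summable.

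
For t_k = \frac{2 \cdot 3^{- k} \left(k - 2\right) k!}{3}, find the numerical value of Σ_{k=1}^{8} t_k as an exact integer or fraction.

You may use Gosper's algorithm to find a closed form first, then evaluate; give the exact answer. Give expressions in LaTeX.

Σ = 8798/243

r(k) = (k**2 - 1)/(3*(k - 2)) after simplifying.
Take A(k)=k/3 + 1/3, B(k)=1, C(k)=k - 2.
Set up (k/3 + 1/3)·f(k+1) − (1)·f(k) − (k - 2) = 0.
d = 0 from the (1,0,1) case.
A polynomial solution: f(k) = 3.
Then R = B(k−1)f/C = 3/(k - 2), so s_k = R(k)·t_k = 2*factorial(k)/3**k.
s_(k+1) − s_k = 2*(k - 2)*factorial(k)/(3*3**k) = t_k.
Telescoping: Σ = s_(9) − s_(1) = 8960/243 − (2/3) = 8798/243.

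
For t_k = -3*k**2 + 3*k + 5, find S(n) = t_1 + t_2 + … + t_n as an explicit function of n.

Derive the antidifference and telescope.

S(n) = n*(6 - n**2)

The ratio is (3*k**2 + 3*k - 5)/(3*k**2 - 3*k - 5).
Factor: A=1; B=1; C=k**2 - k - 5/3.
Solve (1)·f(k+1) − (1)·f(k) = k**2 - k - 5/3.
From deg A=0, deg B=0, deg C=2: d=3.
Coefficient equations give f(k) = k*(k**2 - 3*k - 3)/3.
R(k) = B(k−1)·f(k)/C(k) = k*(k**2 - 3*k - 3)/(3*k**2 - 3*k - 5); s_k = R·t_k = k*(-k**2 + 3*k + 3).
s_(k+1) − s_k = -3*k**2 + 3*k + 5 = t_k.
Evaluate: s_(n+1) = -n**3 + 6*n + 5; subtract s_(1) = 5 ⇒ S(n) = n*(6 - n**2).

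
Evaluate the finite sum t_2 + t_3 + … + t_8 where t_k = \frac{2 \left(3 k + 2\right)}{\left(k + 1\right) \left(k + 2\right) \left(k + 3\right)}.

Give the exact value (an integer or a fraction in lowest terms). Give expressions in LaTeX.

Σ = 581/660

The ratio is (k + 1)*(3*k + 5)/((k + 4)*(3*k + 2)).
Take A(k)=k + 1, B(k)=k + 4, C(k)=k + 2/3.
Set up (k + 1)·f(k+1) − (k + 3)·f(k) − (k + 2/3) = 0.
deg f ≤ 2 (via 1,1,1).
Match coefficients ⇒ f(k) = k*(5*k + 3)/12.
Get s_k = R·t_k = k*(5*k + 3)/(2*(k + 1)*(k + 2)) with R(k) = B(k−1)f(k)/C(k) = k*(k + 3)*(5*k + 3)/(4*(3*k + 2)).
Check: Δs_k = 2*(3*k + 2)/(k**3 + 6*k**2 + 11*k + 6). ✓
Telescoping: Σ = s_(9) − s_(2) = 108/55 − (13/12) = 581/660.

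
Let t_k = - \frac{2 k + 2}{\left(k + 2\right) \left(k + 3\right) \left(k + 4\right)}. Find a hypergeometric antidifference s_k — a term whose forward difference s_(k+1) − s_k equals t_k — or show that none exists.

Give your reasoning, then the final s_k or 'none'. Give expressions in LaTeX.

Compute t_(k+1)/t_k: get (k + 2)**2/((k + 1)*(k + 5)).
Gosper form: A/B · C(k+1)/C(k) with A=k + 2, B=k + 5, C=k + 1.
Solve (k + 2)·f(k+1) − (k + 4)·f(k) = k + 1.
Bound: deg f ≤ 2.
Solve for f: f(k) = k*(k + 1)/4 (degree 2 ≤ 2).
Get s_k = R·t_k = -k*(k + 1)/(2*(k + 2)*(k + 3)) with R(k) = B(k−1)f(k)/C(k) = k*(k + 4)/4.
Check: Δs_k = 2*(-k - 1)/(k**3 + 9*k**2 + 26*k + 24). ✓

s_k = - \frac{k \left(k + 1\right)}{2 \left(k + 2\right) \left(k + 3\right)}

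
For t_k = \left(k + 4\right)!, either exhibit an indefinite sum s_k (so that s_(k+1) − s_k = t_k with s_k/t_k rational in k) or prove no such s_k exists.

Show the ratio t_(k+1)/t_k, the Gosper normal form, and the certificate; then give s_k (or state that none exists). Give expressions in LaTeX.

none (Gosper's algorithm certifies no s_k)

Compute t_(k+1)/t_k: get k + 5.
Gosper form: A/B · C(k+1)/C(k) with A=k + 5, B=1, C=1.
Set up (k + 5)·f(k+1) − (1)·f(k) − (1) = 0.
Bound: deg f ≤ -1.
Negative degree bound (-1): no f exists, t_k not Gosper-summable.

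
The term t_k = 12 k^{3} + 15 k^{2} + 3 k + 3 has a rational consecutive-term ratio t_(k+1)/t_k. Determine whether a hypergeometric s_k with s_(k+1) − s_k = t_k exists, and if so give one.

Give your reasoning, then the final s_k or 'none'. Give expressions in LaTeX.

Ratio r(k) = (4*k**3 + 17*k**2 + 23*k + 11)/(4*k**3 + 5*k**2 + k + 1).
Gosper form: A/B · C(k+1)/C(k) with A=1, B=1, C=k**3 + 5*k**2/4 + k/4 + 1/4.
Key eq: (1)·f(k+1) = (1)·f(k) + (k**3 + 5*k**2/4 + k/4 + 1/4).
Bound: deg f ≤ 4.
Solve for f: f(k) = k*(3*k**3 - k**2 - 3*k + 4)/12 (degree 4 ≤ 4).
Then R = B(k−1)f/C = k*(3*k**3 - k**2 - 3*k + 4)/(3*(4*k**3 + 5*k**2 + k + 1)), so s_k = R(k)·t_k = k*(3*k**3 - k**2 - 3*k + 4).
s_(k+1) − s_k = 12*k**3 + 15*k**2 + 3*k + 3 = t_k.

s_k = k \left(3 k^{3} - k^{2} - 3 k + 4\right)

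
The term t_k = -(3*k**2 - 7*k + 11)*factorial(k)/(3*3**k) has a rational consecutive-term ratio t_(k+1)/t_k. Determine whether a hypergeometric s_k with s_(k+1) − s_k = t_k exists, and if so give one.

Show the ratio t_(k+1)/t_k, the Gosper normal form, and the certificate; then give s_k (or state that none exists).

s_k = -(3*k - 4)*factorial(k)/3**k

r(k) = (k + 1)*(-7*k + 3*(k + 1)**2 + 4)/(3*(3*k**2 - 7*k + 11)) after simplifying.
Gosper form: A/B · C(k+1)/C(k) with A=k/3 + 1/3, B=1, C=k**2 - 7*k/3 + 11/3.
Need (k/3 + 1/3)·f(k+1) − (1)·f(k) = k**2 - 7*k/3 + 11/3.
d = 1 from the (1,0,2) case.
Solve for f: f(k) = 3*k - 4 (degree 1 ≤ 1).
Then R = B(k−1)f/C = 3*(3*k - 4)/(3*k**2 - 7*k + 11), so s_k = R(k)·t_k = -(3*k - 4)*factorial(k)/3**k.
s_(k+1) − s_k = -(3*k**2 - 7*k + 11)*factorial(k)/(3*3**k) = t_k.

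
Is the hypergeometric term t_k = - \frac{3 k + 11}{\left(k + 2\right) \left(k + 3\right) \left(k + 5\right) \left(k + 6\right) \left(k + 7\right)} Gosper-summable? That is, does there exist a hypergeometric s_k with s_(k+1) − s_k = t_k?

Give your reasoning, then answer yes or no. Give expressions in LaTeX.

Yes. s_k = \frac{k \left(- k^{2} - 13 k - 52\right)}{60 \left(k^{3} + 13 k^{2} + 52 k + 60\right)}.

Ratio r(k) = (k + 2)*(k + 5)*(3*k + 14)/((k + 4)*(k + 8)*(3*k + 11)).
Take A(k)=k + 2, B(k)=k + 8, C(k)=k**2 + 23*k/3 + 44/3.
Set up (k + 2)·f(k+1) − (k + 7)·f(k) − (k**2 + 23*k/3 + 44/3) = 0.
Degrees (1,1,2) ⇒ d ≤ 5.
Solve for f: f(k) = k*(k + 3)*(k + 4)*(k**2 + 13*k + 52)/180 (degree 5 ≤ 5).
So s_k = (B(k−1)f/C)·t_k = (k*(k + 3)*(k + 7)*(k**2 + 13*k + 52)/(60*(3*k + 11)))·t_k = k*(-k**2 - 13*k - 52)/(60*(k**3 + 13*k**2 + 52*k + 60)).
Check: Δs_k = (-3*k - 11)/(k**5 + 23*k**4 + 203*k**3 + 853*k**2 + 1692*k + 1260). ✓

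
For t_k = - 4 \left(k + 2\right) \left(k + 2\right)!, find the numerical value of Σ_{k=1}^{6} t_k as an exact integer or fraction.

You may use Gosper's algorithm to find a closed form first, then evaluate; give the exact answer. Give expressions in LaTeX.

The ratio is (k + 3)**2/(k + 2).
Normal form (A,B,C) = (k + 3, 1, k + 2).
Set up (k + 3)·f(k+1) − (1)·f(k) − (k + 2) = 0.
Bound: deg f ≤ 0.
Solving with deg f ≤ 0: f(k) = 1.
Get s_k = R·t_k = -4*factorial(k + 2) with R(k) = B(k−1)f(k)/C(k) = 1/(k + 2).
s_(k+1) − s_k = -4*(k + 2)*factorial(k + 2) = t_k.
Sum = s_(7) − s_(1); s_(7) = -1451520, s_(1) = -24 ⇒ -1451496.

Σ = -1451496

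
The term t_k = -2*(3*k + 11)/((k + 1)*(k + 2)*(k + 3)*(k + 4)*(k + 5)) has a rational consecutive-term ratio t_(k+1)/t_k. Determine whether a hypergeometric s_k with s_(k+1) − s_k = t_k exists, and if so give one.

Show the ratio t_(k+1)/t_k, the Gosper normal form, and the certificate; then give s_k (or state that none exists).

s_k = k*(-k**2 - 7*k - 14)/(4*(k**3 + 7*k**2 + 14*k + 8))

r(k) = (k + 1)*(3*k + 14)/((k + 6)*(3*k + 11)) after simplifying.
Factor: A=k + 1; B=k + 6; C=k + 11/3.
f must satisfy (k + 1)·f(k+1) − (k + 5)·f(k) = k + 11/3.
d = 4 from the (1,1,1) case.
A polynomial solution: f(k) = k*(k + 3)*(k**2 + 7*k + 14)/24.
R(k) = B(k−1)·f(k)/C(k) = k*(k + 3)*(k + 5)*(k**2 + 7*k + 14)/(8*(3*k + 11)); s_k = R·t_k = k*(-k**2 - 7*k - 14)/(4*(k**3 + 7*k**2 + 14*k + 8)).
Δs = 2*(-3*k - 11)/(k**5 + 15*k**4 + 85*k**3 + 225*k**2 + 274*k + 120), as required.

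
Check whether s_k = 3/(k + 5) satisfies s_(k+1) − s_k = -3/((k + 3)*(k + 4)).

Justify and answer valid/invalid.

s_(k+1) = 3/(k + 6)
s_(k+1) − s_k = -3/((k + 5)*(k + 6))
(s_(k+1) − s_k) − t_k = 6*(2*k + 9)/(k**4 + 18*k**3 + 119*k**2 + 342*k + 360)

Invalid: residual 6*(2*k + 9)/(k**4 + 18*k**3 + 119*k**2 + 342*k + 360) ≠ 0.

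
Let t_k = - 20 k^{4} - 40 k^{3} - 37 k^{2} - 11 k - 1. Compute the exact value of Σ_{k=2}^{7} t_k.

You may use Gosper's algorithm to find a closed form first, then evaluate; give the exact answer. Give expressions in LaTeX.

Compute t_(k+1)/t_k: get (20*k**4 + 120*k**3 + 277*k**2 + 285*k + 109)/(20*k**4 + 40*k**3 + 37*k**2 + 11*k + 1).
Gosper form: A/B · C(k+1)/C(k) with A=1, B=1, C=k**4 + 2*k**3 + 37*k**2/20 + 11*k/20 + 1/20.
Set up (1)·f(k+1) − (1)·f(k) − (k**4 + 2*k**3 + 37*k**2/20 + 11*k/20 + 1/20) = 0.
d = 5 from the (0,0,4) case.
Solve for f: f(k) = k*(4*k**4 - k**2 - 3*k + 1)/20 (degree 5 ≤ 5).
Certificate R = B(k−1)f/C = k*(4*k**4 - k**2 - 3*k + 1)/(20*k**4 + 40*k**3 + 37*k**2 + 11*k + 1) gives s_k = k*(-4*k**4 + k**2 + 3*k - 1).
Verify: -20*k**4 - 40*k**3 - 37*k**2 - 11*k - 1 matches t_k.
Σ_(k=2)^(7) t_k = s_(8) − s_(2) = -130376 − (-110) = -130266.

Σ = -130266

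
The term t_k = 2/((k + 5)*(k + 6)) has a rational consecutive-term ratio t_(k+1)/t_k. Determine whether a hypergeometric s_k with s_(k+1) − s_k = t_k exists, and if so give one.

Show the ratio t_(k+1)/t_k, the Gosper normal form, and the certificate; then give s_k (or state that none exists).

The ratio is (k + 5)/(k + 7).
Gosper form: A/B · C(k+1)/C(k) with A=k + 5, B=k + 7, C=1.
Solve (k + 5)·f(k+1) − (k + 6)·f(k) = 1.
Degrees (1,1,0) ⇒ d ≤ 1.
Solving with deg f ≤ 1: f(k) = k/5.
Then R = B(k−1)f/C = k*(k + 6)/5, so s_k = R(k)·t_k = 2*k/(5*(k + 5)).
Verify: 2/(k**2 + 11*k + 30) matches t_k.

s_k = 2*k/(5*(k + 5))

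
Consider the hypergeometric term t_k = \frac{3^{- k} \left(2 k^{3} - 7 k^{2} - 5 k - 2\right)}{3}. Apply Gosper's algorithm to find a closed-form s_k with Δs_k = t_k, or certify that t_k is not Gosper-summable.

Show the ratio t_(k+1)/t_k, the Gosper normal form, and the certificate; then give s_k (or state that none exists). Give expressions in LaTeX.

s_k = 3^{- k} \left(- k^{3} + 2 k^{2} + 3 k + 3\right)

r(k) = (2*k**3 - k**2 - 13*k - 12)/(3*(2*k**3 - 7*k**2 - 5*k - 2)) after simplifying.
Take A(k)=1/3, B(k)=1, C(k)=k**3 - 7*k**2/2 - 5*k/2 - 1.
Solve (1/3)·f(k+1) − (1)·f(k) = k**3 - 7*k**2/2 - 5*k/2 - 1.
Degrees (0,0,3) ⇒ d ≤ 3.
Solve for f: f(k) = -3*(k**3 - 2*k**2 - 3*k - 3)/2 (degree 3 ≤ 3).
R(k) = B(k−1)·f(k)/C(k) = -3*(k**3 - 2*k**2 - 3*k - 3)/(2*k**3 - 7*k**2 - 5*k - 2); s_k = R·t_k = (-k**3 + 2*k**2 + 3*k + 3)/3**k.
Δs = (2*k**3 - 7*k**2 - 5*k - 2)/(3*3**k), as required.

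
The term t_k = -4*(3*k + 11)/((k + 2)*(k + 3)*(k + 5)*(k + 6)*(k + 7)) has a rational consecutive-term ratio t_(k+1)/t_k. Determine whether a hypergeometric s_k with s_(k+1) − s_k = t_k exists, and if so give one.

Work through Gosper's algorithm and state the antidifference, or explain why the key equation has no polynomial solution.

t_(k+1)/t_k = (k + 2)*(k + 5)*(3*k + 14)/((k + 4)*(k + 8)*(3*k + 11)).
So A=k + 2 and B=k + 8, with C=k**2 + 23*k/3 + 44/3.
f must satisfy (k + 2)·f(k+1) − (k + 7)·f(k) = k**2 + 23*k/3 + 44/3.
From deg A=1, deg B=1, deg C=2: d=5.
Solve for f: f(k) = k*(k + 3)*(k + 4)*(k**2 + 13*k + 52)/180 (degree 5 ≤ 5).
Get s_k = R·t_k = k*(-k**2 - 13*k - 52)/(15*(k**3 + 13*k**2 + 52*k + 60)) with R(k) = B(k−1)f(k)/C(k) = k*(k + 3)*(k + 7)*(k**2 + 13*k + 52)/(60*(3*k + 11)).
s_(k+1) − s_k = 4*(-3*k - 11)/(k**5 + 23*k**4 + 203*k**3 + 853*k**2 + 1692*k + 1260) = t_k.

s_k = k*(-k**2 - 13*k - 52)/(15*(k**3 + 13*k**2 + 52*k + 60))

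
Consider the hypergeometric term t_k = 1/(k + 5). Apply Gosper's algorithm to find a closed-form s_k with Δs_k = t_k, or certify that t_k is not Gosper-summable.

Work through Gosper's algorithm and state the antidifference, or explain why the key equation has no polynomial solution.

Ratio r(k) = (k + 5)/(k + 6).
Factor: A=k + 5; B=k + 6; C=1.
Key eq: (k + 5)·f(k+1) = (k + 5)·f(k) + (1).
From deg A=1, deg B=1, deg C=0: d=0.
f = c0 ⇒ A·f(k+1) − B(k−1)·f(k) − C = -1. The system {-1 = 0} is inconsistent; no antidifference.

none — t_k is not Gosper-summable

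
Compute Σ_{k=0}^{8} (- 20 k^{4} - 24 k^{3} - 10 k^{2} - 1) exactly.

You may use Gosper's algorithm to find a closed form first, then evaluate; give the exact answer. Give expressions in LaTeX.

The ratio is (20*k**4 + 104*k**3 + 202*k**2 + 172*k + 55)/(20*k**4 + 24*k**3 + 10*k**2 + 1).
So A=1 and B=1, with C=k**4 + 6*k**3/5 + k**2/2 + 1/20.
Key eq: (1)·f(k+1) = (1)·f(k) + (k**4 + 6*k**3/5 + k**2/2 + 1/20).
Degrees (0,0,4) ⇒ d ≤ 5.
Solving with deg f ≤ 5: f(k) = k*(4*k**4 - 4*k**3 - 2*k**2 + k + 2)/20.
Then R = B(k−1)f/C = k*(4*k**4 - 4*k**3 - 2*k**2 + k + 2)/(20*k**4 + 24*k**3 + 10*k**2 + 1), so s_k = R(k)·t_k = k*(-4*k**4 + 4*k**3 + 2*k**2 - k - 2).
s_(k+1) − s_k = -20*k**4 - 24*k**3 - 10*k**2 - 1 = t_k.
Σ_(k=0)^(8) t_k = s_(9) − s_(0) = -208593 − (0) = -208593.

Σ = -208593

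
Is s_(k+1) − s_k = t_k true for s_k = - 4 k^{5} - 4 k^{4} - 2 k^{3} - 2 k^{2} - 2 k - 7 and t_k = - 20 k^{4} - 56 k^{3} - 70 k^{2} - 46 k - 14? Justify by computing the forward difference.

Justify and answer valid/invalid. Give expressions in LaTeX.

Valid — Δs_k = t_k.

s_(k+1) = -4*k**5 - 24*k**4 - 58*k**3 - 72*k**2 - 48*k - 21
s_(k+1) − s_k = -20*k**4 - 56*k**3 - 70*k**2 - 46*k - 14
(s_(k+1) − s_k) − t_k = 0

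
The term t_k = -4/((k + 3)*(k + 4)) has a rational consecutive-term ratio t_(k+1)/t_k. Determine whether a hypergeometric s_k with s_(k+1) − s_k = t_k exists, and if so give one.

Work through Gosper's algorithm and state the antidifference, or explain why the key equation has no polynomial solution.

s_k = -4*k/(3*k + 9)

r(k) = (k + 3)/(k + 5) after simplifying.
Normal form (A,B,C) = (k + 3, k + 5, 1).
Need (k + 3)·f(k+1) − (k + 4)·f(k) = 1.
deg f ≤ 1 (via 1,1,0).
Match coefficients ⇒ f(k) = k/3.
Then R = B(k−1)f/C = k*(k + 4)/3, so s_k = R(k)·t_k = -4*k/(3*k + 9).
Δs = -4/(k**2 + 7*k + 12), as required.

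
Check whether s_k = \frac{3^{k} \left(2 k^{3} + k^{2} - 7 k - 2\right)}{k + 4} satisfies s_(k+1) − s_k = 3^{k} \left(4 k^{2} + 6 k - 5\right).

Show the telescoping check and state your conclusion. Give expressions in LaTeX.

s_(k+1) = 3**(k + 1)*(2*k**3 + 7*k**2 + k - 6)/(k + 5)
s_(k+1) − s_k = 3**k*(4*k**4 + 34*k**3 + 89*k**2 + 31*k - 62)/(k**2 + 9*k + 20)
(s_(k+1) − s_k) − t_k = 3**k*(-8*k**3 - 40*k**2 - 44*k + 38)/(k**2 + 9*k + 20)

Invalid: residual \frac{3^{k} \left(- 8 k^{3} - 40 k^{2} - 44 k + 38\right)}{k^{2} + 9 k + 20} ≠ 0.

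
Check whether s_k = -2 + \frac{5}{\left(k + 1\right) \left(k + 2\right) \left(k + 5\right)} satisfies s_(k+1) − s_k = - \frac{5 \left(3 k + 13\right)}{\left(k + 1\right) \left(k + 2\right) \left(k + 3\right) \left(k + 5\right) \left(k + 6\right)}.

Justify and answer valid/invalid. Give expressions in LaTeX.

Valid — Δs_k = t_k.

s_(k+1) = -2 + 5/((k + 2)*(k + 3)*(k + 6))
s_(k+1) − s_k = 5*(-3*k - 13)/(k**5 + 17*k**4 + 107*k**3 + 307*k**2 + 396*k + 180)
(s_(k+1) − s_k) − t_k = 0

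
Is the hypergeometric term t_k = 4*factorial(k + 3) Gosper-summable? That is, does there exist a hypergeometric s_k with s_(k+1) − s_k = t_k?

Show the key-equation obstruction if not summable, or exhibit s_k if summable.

Compute t_(k+1)/t_k: get k + 4.
So A=k + 4 and B=1, with C=1.
Need (k + 4)·f(k+1) − (1)·f(k) = 1.
Degrees (1,0,0) ⇒ d ≤ -1.
deg f ≤ -1 is impossible — no certificate.

No — negative degree bound, so no certificate f.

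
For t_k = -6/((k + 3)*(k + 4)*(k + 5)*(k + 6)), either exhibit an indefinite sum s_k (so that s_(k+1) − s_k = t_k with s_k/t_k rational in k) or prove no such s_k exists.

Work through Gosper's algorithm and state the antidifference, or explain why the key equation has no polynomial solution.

s_k = k*(-k**2 - 12*k - 47)/(30*(k + 3)*(k + 4)*(k + 5))

r(k) = (k + 3)/(k + 7) after simplifying.
Gosper form: A/B · C(k+1)/C(k) with A=k + 3, B=k + 7, C=1.
Need (k + 3)·f(k+1) − (k + 6)·f(k) = 1.
Degrees (1,1,0) ⇒ d ≤ 3.
A polynomial solution: f(k) = k*(k**2 + 12*k + 47)/180.
R(k) = B(k−1)·f(k)/C(k) = k*(k + 6)*(k**2 + 12*k + 47)/180; s_k = R·t_k = k*(-k**2 - 12*k - 47)/(30*(k + 3)*(k + 4)*(k + 5)).
Δs = -6/(k**4 + 18*k**3 + 119*k**2 + 342*k + 360), as required.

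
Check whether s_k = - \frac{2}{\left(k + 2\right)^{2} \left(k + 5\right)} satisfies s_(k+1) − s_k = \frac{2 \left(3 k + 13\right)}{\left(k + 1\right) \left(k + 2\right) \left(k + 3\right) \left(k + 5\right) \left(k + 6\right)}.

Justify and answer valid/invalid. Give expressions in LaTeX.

Invalid: residual \frac{8 \left(- k^{2} - 7 k - 11\right)}{k^{7} + 22 k^{6} + 198 k^{5} + 944 k^{4} + 2573 k^{3} + 4002 k^{2} + 3276 k + 1080} ≠ 0.

s_(k+1) = -2/((k + 3)**2*(k + 6))
s_(k+1) − s_k = -2/((k + 3)**2*(k + 6)) + 2/((k + 2)**2*(k + 5))
(s_(k+1) − s_k) − t_k = 8*(-k**2 - 7*k - 11)/(k**7 + 22*k**6 + 198*k**5 + 944*k**4 + 2573*k**3 + 4002*k**2 + 3276*k + 1080)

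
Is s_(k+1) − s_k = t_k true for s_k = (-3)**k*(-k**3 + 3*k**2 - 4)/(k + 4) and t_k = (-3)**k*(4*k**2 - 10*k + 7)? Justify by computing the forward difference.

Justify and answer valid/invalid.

Invalid: residual (-3)**(k + 1)*(4*k**3 + 7*k**2 - 37*k + 32)/(k**2 + 9*k + 20) ≠ 0.

s_(k+1) = (-3)**(k + 1)*(-k**3 + 3*k - 2)/(k + 5)
s_(k+1) − s_k = (-3)**k*(4*k**4 + 14*k**3 - 24*k**2 - 26*k + 44)/(k**2 + 9*k + 20)
(s_(k+1) − s_k) − t_k = (-3)**(k + 1)*(4*k**3 + 7*k**2 - 37*k + 32)/(k**2 + 9*k + 20)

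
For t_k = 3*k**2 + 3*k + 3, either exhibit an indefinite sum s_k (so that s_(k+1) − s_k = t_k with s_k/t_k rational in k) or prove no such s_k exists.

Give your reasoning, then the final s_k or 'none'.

Compute t_(k+1)/t_k: get (k + (k + 1)**2 + 2)/(k**2 + k + 1).
Take A(k)=1, B(k)=1, C(k)=k**2 + k + 1.
f must satisfy (1)·f(k+1) − (1)·f(k) = k**2 + k + 1.
Bound: deg f ≤ 3.
Coefficient equations give f(k) = k*(k**2 + 2)/3.
So s_k = (B(k−1)f/C)·t_k = (k*(k**2 + 2)/(3*(k**2 + k + 1)))·t_k = k*(k**2 + 2).
Verify: 3*k**2 + 3*k + 3 matches t_k.

s_k = k*(k**2 + 2)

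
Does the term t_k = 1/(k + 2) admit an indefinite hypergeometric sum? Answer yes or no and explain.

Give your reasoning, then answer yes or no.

t_(k+1)/t_k = (k + 2)/(k + 3).
Take A(k)=k + 2, B(k)=k + 3, C(k)=1.
Set up (k + 2)·f(k+1) − (k + 2)·f(k) − (1) = 0.
deg f ≤ 0 (via 1,1,0).
Generic f = c0 gives residual -1; -1 = 0 cannot hold, so t_k is not Gosper-summable.

No; the coefficient equations for f are inconsistent.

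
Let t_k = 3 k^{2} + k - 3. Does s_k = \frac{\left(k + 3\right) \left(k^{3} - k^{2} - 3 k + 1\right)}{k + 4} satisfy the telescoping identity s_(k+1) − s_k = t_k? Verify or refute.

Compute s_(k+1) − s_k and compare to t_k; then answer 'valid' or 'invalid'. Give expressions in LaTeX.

Invalid: residual \frac{- 2 k^{3} - 14 k^{2} - 4 k + 13}{k^{2} + 9 k + 20} ≠ 0.

s_(k+1) = (k**4 + 6*k**3 + 6*k**2 - 10*k - 8)/(k + 5)
s_(k+1) − s_k = (3*k**4 + 26*k**3 + 52*k**2 - 11*k - 47)/(k**2 + 9*k + 20)
(s_(k+1) − s_k) − t_k = (-2*k**3 - 14*k**2 - 4*k + 13)/(k**2 + 9*k + 20)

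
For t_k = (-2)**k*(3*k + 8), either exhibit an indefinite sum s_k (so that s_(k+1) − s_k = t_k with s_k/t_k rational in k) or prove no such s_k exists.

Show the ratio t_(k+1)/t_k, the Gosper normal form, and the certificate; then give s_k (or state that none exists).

Compute t_(k+1)/t_k: get 2*(-3*k - 11)/(3*k + 8).
A = -2, B = 1, C = k + 8/3.
Solve (-2)·f(k+1) − (1)·f(k) = k + 8/3.
deg f ≤ 1 (via 0,0,1).
Coefficient equations give f(k) = -(k + 2)/3.
So s_k = (B(k−1)f/C)·t_k = (-(k + 2)/(3*k + 8))·t_k = (-2)**k*(-k - 2).
Check: Δs_k = (-2)**k*(3*k + 8). ✓

s_k = (-2)**k*(-k - 2)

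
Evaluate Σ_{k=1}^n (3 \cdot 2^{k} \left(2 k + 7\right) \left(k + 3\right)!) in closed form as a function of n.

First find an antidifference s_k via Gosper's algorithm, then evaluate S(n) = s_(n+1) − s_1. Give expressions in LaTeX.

S(n) = 6 \cdot 2^{n} \left(n + 4\right)! - 144

The ratio is 2*(k + 4)*(2*k + 9)/(2*k + 7).
Factor: A=2*k + 8; B=1; C=k + 7/2.
Set up (2*k + 8)·f(k+1) − (1)·f(k) − (k + 7/2) = 0.
Degrees (1,0,1) ⇒ d ≤ 0.
Match coefficients ⇒ f(k) = 1/2.
R(k) = B(k−1)·f(k)/C(k) = 1/(2*k + 7); s_k = R·t_k = 3*2**k*factorial(k + 3).
Δs = 3*2**k*(2*k + 7)*factorial(k + 3), as required.
s_(n+1) = 6*2**n*factorial(n + 4) and s_(1) = 144, so S(n) = 6*2**n*factorial(n + 4) - 144.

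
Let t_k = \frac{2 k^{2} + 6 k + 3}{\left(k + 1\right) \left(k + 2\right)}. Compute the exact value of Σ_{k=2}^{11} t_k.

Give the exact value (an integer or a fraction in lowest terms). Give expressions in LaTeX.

Σ = 770/39

t_(k+1)/t_k = (k + 1)*(6*k + 2*(k + 1)**2 + 9)/((k + 3)*(2*k**2 + 6*k + 3)).
Normal form (A,B,C) = (k + 1, k + 3, k**2 + 3*k + 3/2).
Need (k + 1)·f(k+1) − (k + 2)·f(k) = k**2 + 3*k + 3/2.
Degrees (1,1,2) ⇒ d ≤ 2.
Solve for f: f(k) = k*(2*k + 1)/2 (degree 2 ≤ 2).
Get s_k = R·t_k = k*(2*k + 1)/(k + 1) with R(k) = B(k−1)f(k)/C(k) = k*(k + 2)*(2*k + 1)/(2*k**2 + 6*k + 3).
s_(k+1) − s_k = (2*k**2 + 6*k + 3)/(k**2 + 3*k + 2) = t_k.
Sum = s_(12) − s_(2); s_(12) = 300/13, s_(2) = 10/3 ⇒ 770/39.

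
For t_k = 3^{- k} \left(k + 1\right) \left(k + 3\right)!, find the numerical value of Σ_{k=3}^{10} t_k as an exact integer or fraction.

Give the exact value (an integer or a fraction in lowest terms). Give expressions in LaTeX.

r(k) = (k + 2)*(k + 4)/(3*(k + 1)) after simplifying.
Factor: A=k/3 + 4/3; B=1; C=k + 1.
Key eq: (k/3 + 4/3)·f(k+1) = (1)·f(k) + (k + 1).
Degrees (1,0,1) ⇒ d ≤ 0.
Solve for f: f(k) = 3 (degree 0 ≤ 0).
Get s_k = R·t_k = 3**(1 - k)*factorial(k + 3) with R(k) = B(k−1)f(k)/C(k) = 3/(k + 1).
Δs = (k + 1)*factorial(k + 3)/3**k, as required.
Sum = s_(11) − s_(3); s_(11) = 358758400/243, s_(3) = 80 ⇒ 358738960/243.

Σ = 358738960/243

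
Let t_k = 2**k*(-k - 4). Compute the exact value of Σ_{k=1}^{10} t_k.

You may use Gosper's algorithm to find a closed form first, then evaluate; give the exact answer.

t_(k+1)/t_k = 2*(k + 5)/(k + 4).
So A=2 and B=1, with C=k + 4.
Solve (2)·f(k+1) − (1)·f(k) = k + 4.
Bound: deg f ≤ 1.
Solving with deg f ≤ 1: f(k) = k + 2.
R(k) = B(k−1)·f(k)/C(k) = (k + 2)/(k + 4); s_k = R·t_k = 2**k*(-k - 2).
Δs = 2**k*(-k - 4), as required.
Evaluate s at k=11 and k=1: -26624 and -6; difference -26618.

Σ = -26618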